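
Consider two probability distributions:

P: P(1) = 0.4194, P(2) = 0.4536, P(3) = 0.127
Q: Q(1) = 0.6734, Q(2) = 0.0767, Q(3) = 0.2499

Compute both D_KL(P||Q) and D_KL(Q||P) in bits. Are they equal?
D_KL(P||Q) = 0.7526 bits, D_KL(Q||P) = 0.5074 bits. No, they are not equal.

D_KL(P||Q) = Σ P(x) log₂(P(x)/Q(x))

Computing term by term:
  P(1)·log₂(P(1)/Q(1)) = 0.4194·log₂(0.4194/0.6734) = -0.28651
  P(2)·log₂(P(2)/Q(2)) = 0.4536·log₂(0.4536/0.0767) = 1.16309
  P(3)·log₂(P(3)/Q(3)) = 0.127·log₂(0.127/0.2499) = -0.12402

D_KL(P||Q) = -0.28651 + 1.16309 - 0.12402 = 0.75256 ≈ 0.7526 bits

D_KL(Q||P) = Σ Q(x) log₂(Q(x)/P(x))

Computing term by term:
  Q(1)·log₂(Q(1)/P(1)) = 0.6734·log₂(0.6734/0.4194) = 0.46002
  Q(2)·log₂(Q(2)/P(2)) = 0.0767·log₂(0.0767/0.4536) = -0.19667
  Q(3)·log₂(Q(3)/P(3)) = 0.2499·log₂(0.2499/0.127) = 0.24403

D_KL(Q||P) = 0.46002 - 0.19667 + 0.24403 = 0.50738 ≈ 0.5074 bits

These are NOT equal (difference: 0.2452 bits). KL divergence is asymmetric: D_KL(P||Q) ≠ D_KL(Q||P) in general.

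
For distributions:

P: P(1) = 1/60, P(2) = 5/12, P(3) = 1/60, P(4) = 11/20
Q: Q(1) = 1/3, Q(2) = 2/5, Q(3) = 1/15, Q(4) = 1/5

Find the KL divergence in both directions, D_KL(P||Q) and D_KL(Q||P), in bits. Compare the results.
D_KL(P||Q) = 0.7219 bits, D_KL(Q||P) = 1.2585 bits. D_KL(Q||P) is larger than D_KL(P||Q) by 0.5366 bits; the two directions differ.

D_KL(P||Q) = Σ P(x) log₂(P(x)/Q(x))

Computing term by term:
  P(1)·log₂(P(1)/Q(1)) = (1/60)·log₂((1/60)/(1/3)) = -0.07203
  P(2)·log₂(P(2)/Q(2)) = (5/12)·log₂((5/12)/(2/5)) = 0.02454
  P(3)·log₂(P(3)/Q(3)) = (1/60)·log₂((1/60)/(1/15)) = -0.03333
  P(4)·log₂(P(4)/Q(4)) = (11/20)·log₂((11/20)/(1/5)) = 0.80269

D_KL(P||Q) = -0.07203 + 0.02454 - 0.03333 + 0.80269 = 0.72187 ≈ 0.7219 bits

D_KL(Q||P) = Σ Q(x) log₂(Q(x)/P(x))

Computing term by term:
  Q(1)·log₂(Q(1)/P(1)) = (1/3)·log₂((1/3)/(1/60)) = 1.44064
  Q(2)·log₂(Q(2)/P(2)) = (2/5)·log₂((2/5)/(5/12)) = -0.02356
  Q(3)·log₂(Q(3)/P(3)) = (1/15)·log₂((1/15)/(1/60)) = 0.13333
  Q(4)·log₂(Q(4)/P(4)) = (1/5)·log₂((1/5)/(11/20)) = -0.29189

D_KL(Q||P) = 1.44064 - 0.02356 + 0.13333 - 0.29189 = 1.25852 ≈ 1.2585 bits

These are NOT equal (difference: 0.5366 bits). KL divergence is asymmetric: D_KL(P||Q) ≠ D_KL(Q||P) in general.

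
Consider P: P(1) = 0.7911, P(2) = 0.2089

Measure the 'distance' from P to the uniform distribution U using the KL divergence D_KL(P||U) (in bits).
0.2606 bits

U(i) = 1/2 for all i

D_KL(P||U) = Σ P(x) log₂(P(x) / (1/2))
           = Σ P(x) log₂(P(x)) + log₂(2)
           = log₂(2) - H(P)

H(P) = -Σ P(x) log₂(P(x)):
  -P(1)·log₂(P(1)) = -(0.7911)·log₂(0.7911) = 0.26745
  -P(2)·log₂(P(2)) = -(0.2089)·log₂(0.2089) = 0.47193
H(P) = 0.26745 + 0.47193 = 0.73938 bits

log₂(2) = 1.00000 bits

D_KL(P||U) = 1.00000 - 0.73938 = 0.26062 ≈ 0.2606 bits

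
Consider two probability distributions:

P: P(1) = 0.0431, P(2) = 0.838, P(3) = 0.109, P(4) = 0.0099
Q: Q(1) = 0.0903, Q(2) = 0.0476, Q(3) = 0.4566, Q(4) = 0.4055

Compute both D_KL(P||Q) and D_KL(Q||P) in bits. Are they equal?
D_KL(P||Q) = 3.1433 bits, D_KL(Q||P) = 3.0149 bits. No, they are not equal.

D_KL(P||Q) = Σ P(x) log₂(P(x)/Q(x))

Computing term by term:
  P(1)·log₂(P(1)/Q(1)) = 0.0431·log₂(0.0431/0.0903) = -0.04599
  P(2)·log₂(P(2)/Q(2)) = 0.838·log₂(0.838/0.0476) = 3.46757
  P(3)·log₂(P(3)/Q(3)) = 0.109·log₂(0.109/0.4566) = -0.22526
  P(4)·log₂(P(4)/Q(4)) = 0.0099·log₂(0.0099/0.4055) = -0.05303

D_KL(P||Q) = -0.04599 + 3.46757 - 0.22526 - 0.05303 = 3.14329 ≈ 3.1433 bits

D_KL(Q||P) = Σ Q(x) log₂(Q(x)/P(x))

Computing term by term:
  Q(1)·log₂(Q(1)/P(1)) = 0.0903·log₂(0.0903/0.0431) = 0.09635
  Q(2)·log₂(Q(2)/P(2)) = 0.0476·log₂(0.0476/0.838) = -0.19696
  Q(3)·log₂(Q(3)/P(3)) = 0.4566·log₂(0.4566/0.109) = 0.94361
  Q(4)·log₂(Q(4)/P(4)) = 0.4055·log₂(0.4055/0.0099) = 2.17191

D_KL(Q||P) = 0.09635 - 0.19696 + 0.94361 + 2.17191 = 3.01491 ≈ 3.0149 bits

These are NOT equal (difference: 0.1284 bits). KL divergence is asymmetric: D_KL(P||Q) ≠ D_KL(Q||P) in general.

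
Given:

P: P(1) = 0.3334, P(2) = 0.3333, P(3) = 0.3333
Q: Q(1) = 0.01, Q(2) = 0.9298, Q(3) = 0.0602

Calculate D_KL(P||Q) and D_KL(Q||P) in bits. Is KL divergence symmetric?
D_KL(P||Q) = 2.0163 bits, D_KL(Q||P) = 1.1770 bits. No, KL divergence is not symmetric.

D_KL(P||Q) = Σ P(x) log₂(P(x)/Q(x))

Computing term by term:
  P(1)·log₂(P(1)/Q(1)) = 0.3334·log₂(0.3334/0.01) = 1.68673
  P(2)·log₂(P(2)/Q(2)) = 0.3333·log₂(0.3333/0.9298) = -0.49332
  P(3)·log₂(P(3)/Q(3)) = 0.3333·log₂(0.3333/0.0602) = 0.82291

D_KL(P||Q) = 1.68673 - 0.49332 + 0.82291 = 2.01632 ≈ 2.0163 bits

D_KL(Q||P) = Σ Q(x) log₂(Q(x)/P(x))

Computing term by term:
  Q(1)·log₂(Q(1)/P(1)) = 0.01·log₂(0.01/0.3334) = -0.05059
  Q(2)·log₂(Q(2)/P(2)) = 0.9298·log₂(0.9298/0.3333) = 1.37620
  Q(3)·log₂(Q(3)/P(3)) = 0.0602·log₂(0.0602/0.3333) = -0.14863

D_KL(Q||P) = -0.05059 + 1.37620 - 0.14863 = 1.17698 ≈ 1.1770 bits

These are NOT equal (difference: 0.8393 bits). KL divergence is asymmetric: D_KL(P||Q) ≠ D_KL(Q||P) in general.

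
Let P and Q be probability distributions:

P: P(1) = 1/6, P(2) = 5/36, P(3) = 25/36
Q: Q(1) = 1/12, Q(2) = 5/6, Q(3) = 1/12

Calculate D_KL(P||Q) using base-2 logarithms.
1.9319 bits

D_KL(P||Q) = Σ P(x) log₂(P(x)/Q(x))

Computing term by term:
  P(1)·log₂(P(1)/Q(1)) = (1/6)·log₂((1/6)/(1/12)) = 0.16667
  P(2)·log₂(P(2)/Q(2)) = (5/36)·log₂((5/36)/(5/6)) = -0.35902
  P(3)·log₂(P(3)/Q(3)) = (25/36)·log₂((25/36)/(1/12)) = 2.12423

D_KL(P||Q) = 0.16667 - 0.35902 + 2.12423 = 1.93188 ≈ 1.9319 bits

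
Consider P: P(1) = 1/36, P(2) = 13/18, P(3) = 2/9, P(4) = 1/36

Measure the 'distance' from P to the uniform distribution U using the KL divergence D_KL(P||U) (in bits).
0.8915 bits

U(i) = 1/4 for all i

D_KL(P||U) = Σ P(x) log₂(P(x) / (1/4))
           = Σ P(x) log₂(P(x)) + log₂(4)
           = log₂(4) - H(P)

H(P) = -Σ P(x) log₂(P(x)):
  -P(1)·log₂(P(1)) = -(1/36)·log₂(1/36) = 0.14361
  -P(2)·log₂(P(2)) = -(13/18)·log₂(13/18) = 0.33907
  -P(3)·log₂(P(3)) = -(2/9)·log₂(2/9) = 0.48221
  -P(4)·log₂(P(4)) = -(1/36)·log₂(1/36) = 0.14361
H(P) = 0.14361 + 0.33907 + 0.48221 + 0.14361 = 1.10850 bits

log₂(4) = 2.00000 bits

D_KL(P||U) = 2.00000 - 1.10850 = 0.89150 ≈ 0.8915 bits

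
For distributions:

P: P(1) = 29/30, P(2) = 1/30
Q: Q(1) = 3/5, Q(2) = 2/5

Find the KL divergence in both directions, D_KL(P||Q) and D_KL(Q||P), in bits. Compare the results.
D_KL(P||Q) = 0.5456 bits, D_KL(Q||P) = 1.0212 bits. D_KL(Q||P) is larger than D_KL(P||Q) by 0.4756 bits; the two directions differ.

D_KL(P||Q) = Σ P(x) log₂(P(x)/Q(x))

Computing term by term:
  P(1)·log₂(P(1)/Q(1)) = (29/30)·log₂((29/30)/(3/5)) = 0.66512
  P(2)·log₂(P(2)/Q(2)) = (1/30)·log₂((1/30)/(2/5)) = -0.11950

D_KL(P||Q) = 0.66512 - 0.11950 = 0.54562 ≈ 0.5456 bits

D_KL(Q||P) = Σ Q(x) log₂(Q(x)/P(x))

Computing term by term:
  Q(1)·log₂(Q(1)/P(1)) = (3/5)·log₂((3/5)/(29/30)) = -0.41283
  Q(2)·log₂(Q(2)/P(2)) = (2/5)·log₂((2/5)/(1/30)) = 1.43399

D_KL(Q||P) = -0.41283 + 1.43399 = 1.02116 ≈ 1.0212 bits

These are NOT equal (difference: 0.4756 bits). KL divergence is asymmetric: D_KL(P||Q) ≠ D_KL(Q||P) in general.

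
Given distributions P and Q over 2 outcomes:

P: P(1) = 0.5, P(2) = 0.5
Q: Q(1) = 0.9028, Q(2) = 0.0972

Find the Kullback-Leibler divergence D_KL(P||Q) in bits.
0.7552 bits

D_KL(P||Q) = Σ P(x) log₂(P(x)/Q(x))

Computing term by term:
  P(1)·log₂(P(1)/Q(1)) = 0.5·log₂(0.5/0.9028) = -0.42624
  P(2)·log₂(P(2)/Q(2)) = 0.5·log₂(0.5/0.0972) = 1.18145

D_KL(P||Q) = -0.42624 + 1.18145 = 0.75521 ≈ 0.7552 bits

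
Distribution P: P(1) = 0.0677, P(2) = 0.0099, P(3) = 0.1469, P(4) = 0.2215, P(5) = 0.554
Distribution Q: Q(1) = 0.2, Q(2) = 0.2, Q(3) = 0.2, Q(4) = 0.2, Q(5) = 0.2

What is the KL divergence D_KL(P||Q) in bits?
0.6328 bits

D_KL(P||Q) = Σ P(x) log₂(P(x)/Q(x))

Computing term by term:
  P(1)·log₂(P(1)/Q(1)) = 0.0677·log₂(0.0677/0.2) = -0.10580
  P(2)·log₂(P(2)/Q(2)) = 0.0099·log₂(0.0099/0.2) = -0.04293
  P(3)·log₂(P(3)/Q(3)) = 0.1469·log₂(0.1469/0.2) = -0.06539
  P(4)·log₂(P(4)/Q(4)) = 0.2215·log₂(0.2215/0.2) = 0.03263
  P(5)·log₂(P(5)/Q(5)) = 0.554·log₂(0.554/0.2) = 0.81432

D_KL(P||Q) = -0.10580 - 0.04293 - 0.06539 + 0.03263 + 0.81432 = 0.63283 ≈ 0.6328 bits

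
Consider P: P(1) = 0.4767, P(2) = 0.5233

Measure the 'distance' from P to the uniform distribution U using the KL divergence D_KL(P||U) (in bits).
0.0016 bits

U(i) = 1/2 for all i

D_KL(P||U) = Σ P(x) log₂(P(x) / (1/2))
           = Σ P(x) log₂(P(x)) + log₂(2)
           = log₂(2) - H(P)

H(P) = -Σ P(x) log₂(P(x)):
  -P(1)·log₂(P(1)) = -(0.4767)·log₂(0.4767) = 0.50952
  -P(2)·log₂(P(2)) = -(0.5233)·log₂(0.5233) = 0.48891
H(P) = 0.50952 + 0.48891 = 0.99843 bits

log₂(2) = 1.00000 bits

D_KL(P||U) = 1.00000 - 0.99843 = 0.00157 ≈ 0.0016 bits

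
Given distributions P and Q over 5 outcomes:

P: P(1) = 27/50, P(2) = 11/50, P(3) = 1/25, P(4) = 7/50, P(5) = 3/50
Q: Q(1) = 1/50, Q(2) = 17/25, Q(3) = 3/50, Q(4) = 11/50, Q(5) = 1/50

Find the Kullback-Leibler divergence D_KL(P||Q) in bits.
2.1899 bits

D_KL(P||Q) = Σ P(x) log₂(P(x)/Q(x))

Computing term by term:
  P(1)·log₂(P(1)/Q(1)) = (27/50)·log₂((27/50)/(1/50)) = 2.56764
  P(2)·log₂(P(2)/Q(2)) = (11/50)·log₂((11/50)/(17/25)) = -0.35817
  P(3)·log₂(P(3)/Q(3)) = (1/25)·log₂((1/25)/(3/50)) = -0.02340
  P(4)·log₂(P(4)/Q(4)) = (7/50)·log₂((7/50)/(11/50)) = -0.09129
  P(5)·log₂(P(5)/Q(5)) = (3/50)·log₂((3/50)/(1/50)) = 0.09510

D_KL(P||Q) = 2.56764 - 0.35817 - 0.02340 - 0.09129 + 0.09510 = 2.18988 ≈ 2.1899 bits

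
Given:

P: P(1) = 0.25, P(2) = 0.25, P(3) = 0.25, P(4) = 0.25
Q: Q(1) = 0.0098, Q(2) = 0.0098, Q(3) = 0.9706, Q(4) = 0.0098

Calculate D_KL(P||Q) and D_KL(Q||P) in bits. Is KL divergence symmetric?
D_KL(P||Q) = 3.0155 bits, D_KL(Q||P) = 1.7620 bits. No, KL divergence is not symmetric.

D_KL(P||Q) = Σ P(x) log₂(P(x)/Q(x))

Computing term by term:
  P(1)·log₂(P(1)/Q(1)) = 0.25·log₂(0.25/0.0098) = 1.16825
  P(2)·log₂(P(2)/Q(2)) = 0.25·log₂(0.25/0.0098) = 1.16825
  P(3)·log₂(P(3)/Q(3)) = 0.25·log₂(0.25/0.9706) = -0.48924
  P(4)·log₂(P(4)/Q(4)) = 0.25·log₂(0.25/0.0098) = 1.16825

D_KL(P||Q) = 1.16825 + 1.16825 - 0.48924 + 1.16825 = 3.01551 ≈ 3.0155 bits

D_KL(Q||P) = Σ Q(x) log₂(Q(x)/P(x))

Computing term by term:
  Q(1)·log₂(Q(1)/P(1)) = 0.0098·log₂(0.0098/0.25) = -0.04580
  Q(2)·log₂(Q(2)/P(2)) = 0.0098·log₂(0.0098/0.25) = -0.04580
  Q(3)·log₂(Q(3)/P(3)) = 0.9706·log₂(0.9706/0.25) = 1.89941
  Q(4)·log₂(Q(4)/P(4)) = 0.0098·log₂(0.0098/0.25) = -0.04580

D_KL(Q||P) = -0.04580 - 0.04580 + 1.89941 - 0.04580 = 1.76201 ≈ 1.7620 bits

These are NOT equal (difference: 1.2535 bits). KL divergence is asymmetric: D_KL(P||Q) ≠ D_KL(Q||P) in general.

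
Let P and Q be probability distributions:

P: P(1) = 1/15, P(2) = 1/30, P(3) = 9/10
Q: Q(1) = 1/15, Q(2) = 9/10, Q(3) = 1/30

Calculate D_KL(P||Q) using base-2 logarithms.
4.1209 bits

D_KL(P||Q) = Σ P(x) log₂(P(x)/Q(x))

Computing term by term:
  P(1)·log₂(P(1)/Q(1)) = (1/15)·log₂((1/15)/(1/15)) = 0.00000
  P(2)·log₂(P(2)/Q(2)) = (1/30)·log₂((1/30)/(9/10)) = -0.15850
  P(3)·log₂(P(3)/Q(3)) = (9/10)·log₂((9/10)/(1/30)) = 4.27940

D_KL(P||Q) = 0.00000 - 0.15850 + 4.27940 = 4.12090 ≈ 4.1209 bits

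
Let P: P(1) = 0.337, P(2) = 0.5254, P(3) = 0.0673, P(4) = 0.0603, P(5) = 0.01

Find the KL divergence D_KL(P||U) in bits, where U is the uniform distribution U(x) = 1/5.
0.7325 bits

U(i) = 1/5 for all i

D_KL(P||U) = Σ P(x) log₂(P(x) / (1/5))
           = Σ P(x) log₂(P(x)) + log₂(5)
           = log₂(5) - H(P)

H(P) = -Σ P(x) log₂(P(x)):
  -P(1)·log₂(P(1)) = -(0.337)·log₂(0.337) = 0.52881
  -P(2)·log₂(P(2)) = -(0.5254)·log₂(0.5254) = 0.48784
  -P(3)·log₂(P(3)) = -(0.0673)·log₂(0.0673) = 0.26202
  -P(4)·log₂(P(4)) = -(0.0603)·log₂(0.0603) = 0.24432
  -P(5)·log₂(P(5)) = -(0.01)·log₂(0.01) = 0.06644
H(P) = 0.52881 + 0.48784 + 0.26202 + 0.24432 + 0.06644 = 1.58943 bits

log₂(5) = 2.32193 bits

D_KL(P||U) = 2.32193 - 1.58943 = 0.73250 ≈ 0.7325 bits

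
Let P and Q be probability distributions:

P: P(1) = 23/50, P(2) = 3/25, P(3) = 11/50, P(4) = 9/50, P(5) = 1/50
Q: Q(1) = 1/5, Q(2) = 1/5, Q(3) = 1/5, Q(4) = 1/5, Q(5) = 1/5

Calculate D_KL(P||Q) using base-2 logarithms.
0.4008 bits

D_KL(P||Q) = Σ P(x) log₂(P(x)/Q(x))

Computing term by term:
  P(1)·log₂(P(1)/Q(1)) = (23/50)·log₂((23/50)/(1/5)) = 0.55275
  P(2)·log₂(P(2)/Q(2)) = (3/25)·log₂((3/25)/(1/5)) = -0.08844
  P(3)·log₂(P(3)/Q(3)) = (11/50)·log₂((11/50)/(1/5)) = 0.03025
  P(4)·log₂(P(4)/Q(4)) = (9/50)·log₂((9/50)/(1/5)) = -0.02736
  P(5)·log₂(P(5)/Q(5)) = (1/50)·log₂((1/50)/(1/5)) = -0.06644

D_KL(P||Q) = 0.55275 - 0.08844 + 0.03025 - 0.02736 - 0.06644 = 0.40076 ≈ 0.4008 bits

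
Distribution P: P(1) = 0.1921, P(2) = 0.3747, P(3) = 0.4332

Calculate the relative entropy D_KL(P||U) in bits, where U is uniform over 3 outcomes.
0.0743 bits

U(i) = 1/3 for all i

D_KL(P||U) = Σ P(x) log₂(P(x) / (1/3))
           = Σ P(x) log₂(P(x)) + log₂(3)
           = log₂(3) - H(P)

H(P) = -Σ P(x) log₂(P(x)):
  -P(1)·log₂(P(1)) = -(0.1921)·log₂(0.1921) = 0.45721
  -P(2)·log₂(P(2)) = -(0.3747)·log₂(0.3747) = 0.53065
  -P(3)·log₂(P(3)) = -(0.4332)·log₂(0.4332) = 0.52283
H(P) = 0.45721 + 0.53065 + 0.52283 = 1.51069 bits

log₂(3) = 1.58496 bits

D_KL(P||U) = 1.58496 - 1.51069 = 0.07427 ≈ 0.0743 bits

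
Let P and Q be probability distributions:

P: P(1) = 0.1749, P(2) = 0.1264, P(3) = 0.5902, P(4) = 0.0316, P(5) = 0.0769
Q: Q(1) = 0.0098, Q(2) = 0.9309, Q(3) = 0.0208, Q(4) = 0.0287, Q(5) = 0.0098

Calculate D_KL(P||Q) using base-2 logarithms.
3.4446 bits

D_KL(P||Q) = Σ P(x) log₂(P(x)/Q(x))

Computing term by term:
  P(1)·log₂(P(1)/Q(1)) = 0.1749·log₂(0.1749/0.0098) = 0.72717
  P(2)·log₂(P(2)/Q(2)) = 0.1264·log₂(0.1264/0.9309) = -0.36411
  P(3)·log₂(P(3)/Q(3)) = 0.5902·log₂(0.5902/0.0208) = 2.84863
  P(4)·log₂(P(4)/Q(4)) = 0.0316·log₂(0.0316/0.0287) = 0.00439
  P(5)·log₂(P(5)/Q(5)) = 0.0769·log₂(0.0769/0.0098) = 0.22856

D_KL(P||Q) = 0.72717 - 0.36411 + 2.84863 + 0.00439 + 0.22856 = 3.44464 ≈ 3.4446 bits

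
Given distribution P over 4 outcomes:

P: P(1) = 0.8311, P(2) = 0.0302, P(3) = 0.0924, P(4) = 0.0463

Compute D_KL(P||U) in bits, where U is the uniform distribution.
1.1030 bits

U(i) = 1/4 for all i

D_KL(P||U) = Σ P(x) log₂(P(x) / (1/4))
           = Σ P(x) log₂(P(x)) + log₂(4)
           = log₂(4) - H(P)

H(P) = -Σ P(x) log₂(P(x)):
  -P(1)·log₂(P(1)) = -(0.8311)·log₂(0.8311) = 0.22183
  -P(2)·log₂(P(2)) = -(0.0302)·log₂(0.0302) = 0.15249
  -P(3)·log₂(P(3)) = -(0.0924)·log₂(0.0924) = 0.31748
  -P(4)·log₂(P(4)) = -(0.0463)·log₂(0.0463) = 0.20524
H(P) = 0.22183 + 0.15249 + 0.31748 + 0.20524 = 0.89704 bits

log₂(4) = 2.00000 bits

D_KL(P||U) = 2.00000 - 0.89704 = 1.10296 ≈ 1.1030 bits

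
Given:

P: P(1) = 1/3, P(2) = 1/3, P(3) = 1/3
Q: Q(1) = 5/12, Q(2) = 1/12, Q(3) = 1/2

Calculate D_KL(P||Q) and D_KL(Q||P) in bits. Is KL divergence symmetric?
D_KL(P||Q) = 0.3644 bits, D_KL(Q||P) = 0.2600 bits. No, KL divergence is not symmetric.

D_KL(P||Q) = Σ P(x) log₂(P(x)/Q(x))

Computing term by term:
  P(1)·log₂(P(1)/Q(1)) = (1/3)·log₂((1/3)/(5/12)) = -0.10731
  P(2)·log₂(P(2)/Q(2)) = (1/3)·log₂((1/3)/(1/12)) = 0.66667
  P(3)·log₂(P(3)/Q(3)) = (1/3)·log₂((1/3)/(1/2)) = -0.19499

D_KL(P||Q) = -0.10731 + 0.66667 - 0.19499 = 0.36437 ≈ 0.3644 bits

D_KL(Q||P) = Σ Q(x) log₂(Q(x)/P(x))

Computing term by term:
  Q(1)·log₂(Q(1)/P(1)) = (5/12)·log₂((5/12)/(1/3)) = 0.13414
  Q(2)·log₂(Q(2)/P(2)) = (1/12)·log₂((1/12)/(1/3)) = -0.16667
  Q(3)·log₂(Q(3)/P(3)) = (1/2)·log₂((1/2)/(1/3)) = 0.29248

D_KL(Q||P) = 0.13414 - 0.16667 + 0.29248 = 0.25995 ≈ 0.2600 bits

These are NOT equal (difference: 0.1044 bits). KL divergence is asymmetric: D_KL(P||Q) ≠ D_KL(Q||P) in general.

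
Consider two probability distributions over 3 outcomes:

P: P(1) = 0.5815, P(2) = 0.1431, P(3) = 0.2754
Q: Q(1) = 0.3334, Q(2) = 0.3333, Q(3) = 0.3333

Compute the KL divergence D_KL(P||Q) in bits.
0.2163 bits

D_KL(P||Q) = Σ P(x) log₂(P(x)/Q(x))

Computing term by term:
  P(1)·log₂(P(1)/Q(1)) = 0.5815·log₂(0.5815/0.3334) = 0.46667
  P(2)·log₂(P(2)/Q(2)) = 0.1431·log₂(0.1431/0.3333) = -0.17455
  P(3)·log₂(P(3)/Q(3)) = 0.2754·log₂(0.2754/0.3333) = -0.07582

D_KL(P||Q) = 0.46667 - 0.17455 - 0.07582 = 0.21630 ≈ 0.2163 bits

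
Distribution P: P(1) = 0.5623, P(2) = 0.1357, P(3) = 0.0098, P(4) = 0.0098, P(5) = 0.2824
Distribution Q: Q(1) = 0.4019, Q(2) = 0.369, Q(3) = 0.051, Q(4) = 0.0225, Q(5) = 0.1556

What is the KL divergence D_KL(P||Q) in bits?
0.2844 bits

D_KL(P||Q) = Σ P(x) log₂(P(x)/Q(x))

Computing term by term:
  P(1)·log₂(P(1)/Q(1)) = 0.5623·log₂(0.5623/0.4019) = 0.27244
  P(2)·log₂(P(2)/Q(2)) = 0.1357·log₂(0.1357/0.369) = -0.19584
  P(3)·log₂(P(3)/Q(3)) = 0.0098·log₂(0.0098/0.051) = -0.02332
  P(4)·log₂(P(4)/Q(4)) = 0.0098·log₂(0.0098/0.0225) = -0.01175
  P(5)·log₂(P(5)/Q(5)) = 0.2824·log₂(0.2824/0.1556) = 0.24284

D_KL(P||Q) = 0.27244 - 0.19584 - 0.02332 - 0.01175 + 0.24284 = 0.28437 ≈ 0.2844 bits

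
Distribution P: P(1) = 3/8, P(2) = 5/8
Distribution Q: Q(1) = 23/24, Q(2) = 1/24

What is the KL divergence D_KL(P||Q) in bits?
1.9342 bits

D_KL(P||Q) = Σ P(x) log₂(P(x)/Q(x))

Computing term by term:
  P(1)·log₂(P(1)/Q(1)) = (3/8)·log₂((3/8)/(23/24)) = -0.50761
  P(2)·log₂(P(2)/Q(2)) = (5/8)·log₂((5/8)/(1/24)) = 2.44181

D_KL(P||Q) = -0.50761 + 2.44181 = 1.93420 ≈ 1.9342 bits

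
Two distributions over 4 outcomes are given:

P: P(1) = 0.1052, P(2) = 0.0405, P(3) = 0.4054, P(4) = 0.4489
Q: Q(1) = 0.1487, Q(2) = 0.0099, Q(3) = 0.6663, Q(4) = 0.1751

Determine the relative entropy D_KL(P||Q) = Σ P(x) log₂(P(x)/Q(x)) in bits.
0.3489 bits

D_KL(P||Q) = Σ P(x) log₂(P(x)/Q(x))

Computing term by term:
  P(1)·log₂(P(1)/Q(1)) = 0.1052·log₂(0.1052/0.1487) = -0.05252
  P(2)·log₂(P(2)/Q(2)) = 0.0405·log₂(0.0405/0.0099) = 0.08231
  P(3)·log₂(P(3)/Q(3)) = 0.4054·log₂(0.4054/0.6663) = -0.29060
  P(4)·log₂(P(4)/Q(4)) = 0.4489·log₂(0.4489/0.1751) = 0.60970

D_KL(P||Q) = -0.05252 + 0.08231 - 0.29060 + 0.60970 = 0.34889 ≈ 0.3489 bits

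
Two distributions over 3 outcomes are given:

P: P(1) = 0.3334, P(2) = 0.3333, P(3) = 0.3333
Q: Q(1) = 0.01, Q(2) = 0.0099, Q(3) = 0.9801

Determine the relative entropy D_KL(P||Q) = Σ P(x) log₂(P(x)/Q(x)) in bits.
2.8590 bits

D_KL(P||Q) = Σ P(x) log₂(P(x)/Q(x))

Computing term by term:
  P(1)·log₂(P(1)/Q(1)) = 0.3334·log₂(0.3334/0.01) = 1.68673
  P(2)·log₂(P(2)/Q(2)) = 0.3333·log₂(0.3333/0.0099) = 1.69091
  P(3)·log₂(P(3)/Q(3)) = 0.3333·log₂(0.3333/0.9801) = -0.51865

D_KL(P||Q) = 1.68673 + 1.69091 - 0.51865 = 2.85899 ≈ 2.8590 bits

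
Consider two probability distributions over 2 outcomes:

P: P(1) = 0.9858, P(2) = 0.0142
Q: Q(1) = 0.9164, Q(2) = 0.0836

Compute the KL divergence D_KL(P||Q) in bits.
0.0675 bits

D_KL(P||Q) = Σ P(x) log₂(P(x)/Q(x))

Computing term by term:
  P(1)·log₂(P(1)/Q(1)) = 0.9858·log₂(0.9858/0.9164) = 0.10382
  P(2)·log₂(P(2)/Q(2)) = 0.0142·log₂(0.0142/0.0836) = -0.03632

D_KL(P||Q) = 0.10382 - 0.03632 = 0.06750 ≈ 0.0675 bits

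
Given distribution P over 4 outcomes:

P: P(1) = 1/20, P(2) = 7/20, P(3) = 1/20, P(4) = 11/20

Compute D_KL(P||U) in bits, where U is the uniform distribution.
0.5633 bits

U(i) = 1/4 for all i

D_KL(P||U) = Σ P(x) log₂(P(x) / (1/4))
           = Σ P(x) log₂(P(x)) + log₂(4)
           = log₂(4) - H(P)

H(P) = -Σ P(x) log₂(P(x)):
  -P(1)·log₂(P(1)) = -(1/20)·log₂(1/20) = 0.21610
  -P(2)·log₂(P(2)) = -(7/20)·log₂(7/20) = 0.53010
  -P(3)·log₂(P(3)) = -(1/20)·log₂(1/20) = 0.21610
  -P(4)·log₂(P(4)) = -(11/20)·log₂(11/20) = 0.47437
H(P) = 0.21610 + 0.53010 + 0.21610 + 0.47437 = 1.43667 bits

log₂(4) = 2.00000 bits

D_KL(P||U) = 2.00000 - 1.43667 = 0.56333 ≈ 0.5633 bits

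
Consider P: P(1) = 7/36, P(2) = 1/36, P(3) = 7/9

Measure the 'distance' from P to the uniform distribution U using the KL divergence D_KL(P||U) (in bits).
0.7000 bits

U(i) = 1/3 for all i

D_KL(P||U) = Σ P(x) log₂(P(x) / (1/3))
           = Σ P(x) log₂(P(x)) + log₂(3)
           = log₂(3) - H(P)

H(P) = -Σ P(x) log₂(P(x)):
  -P(1)·log₂(P(1)) = -(7/36)·log₂(7/36) = 0.45939
  -P(2)·log₂(P(2)) = -(1/36)·log₂(1/36) = 0.14361
  -P(3)·log₂(P(3)) = -(7/9)·log₂(7/9) = 0.28200
H(P) = 0.45939 + 0.14361 + 0.28200 = 0.88500 bits

log₂(3) = 1.58496 bits

D_KL(P||U) = 1.58496 - 0.88500 = 0.69996 ≈ 0.7000 bits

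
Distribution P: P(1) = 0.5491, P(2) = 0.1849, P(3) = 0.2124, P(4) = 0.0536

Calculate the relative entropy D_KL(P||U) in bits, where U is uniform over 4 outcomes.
0.3738 bits

U(i) = 1/4 for all i

D_KL(P||U) = Σ P(x) log₂(P(x) / (1/4))
           = Σ P(x) log₂(P(x)) + log₂(4)
           = log₂(4) - H(P)

H(P) = -Σ P(x) log₂(P(x)):
  -P(1)·log₂(P(1)) = -(0.5491)·log₂(0.5491) = 0.47489
  -P(2)·log₂(P(2)) = -(0.1849)·log₂(0.1849) = 0.45027
  -P(3)·log₂(P(3)) = -(0.2124)·log₂(0.2124) = 0.47474
  -P(4)·log₂(P(4)) = -(0.0536)·log₂(0.0536) = 0.22628
H(P) = 0.47489 + 0.45027 + 0.47474 + 0.22628 = 1.62618 bits

log₂(4) = 2.00000 bits

D_KL(P||U) = 2.00000 - 1.62618 = 0.37382 ≈ 0.3738 bits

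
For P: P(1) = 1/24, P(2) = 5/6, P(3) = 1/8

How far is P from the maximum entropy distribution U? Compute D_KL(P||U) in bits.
0.7997 bits

U(i) = 1/3 for all i

D_KL(P||U) = Σ P(x) log₂(P(x) / (1/3))
           = Σ P(x) log₂(P(x)) + log₂(3)
           = log₂(3) - H(P)

H(P) = -Σ P(x) log₂(P(x)):
  -P(1)·log₂(P(1)) = -(1/24)·log₂(1/24) = 0.19104
  -P(2)·log₂(P(2)) = -(5/6)·log₂(5/6) = 0.21920
  -P(3)·log₂(P(3)) = -(1/8)·log₂(1/8) = 0.37500
H(P) = 0.19104 + 0.21920 + 0.37500 = 0.78524 bits

log₂(3) = 1.58496 bits

D_KL(P||U) = 1.58496 - 0.78524 = 0.79972 ≈ 0.7997 bits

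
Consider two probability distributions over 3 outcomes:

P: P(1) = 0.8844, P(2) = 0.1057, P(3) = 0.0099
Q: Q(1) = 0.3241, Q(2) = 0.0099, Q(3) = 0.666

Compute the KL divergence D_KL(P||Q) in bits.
1.5818 bits

D_KL(P||Q) = Σ P(x) log₂(P(x)/Q(x))

Computing term by term:
  P(1)·log₂(P(1)/Q(1)) = 0.8844·log₂(0.8844/0.3241) = 1.28084
  P(2)·log₂(P(2)/Q(2)) = 0.1057·log₂(0.1057/0.0099) = 0.36111
  P(3)·log₂(P(3)/Q(3)) = 0.0099·log₂(0.0099/0.666) = -0.06011

D_KL(P||Q) = 1.28084 + 0.36111 - 0.06011 = 1.58184 ≈ 1.5818 bits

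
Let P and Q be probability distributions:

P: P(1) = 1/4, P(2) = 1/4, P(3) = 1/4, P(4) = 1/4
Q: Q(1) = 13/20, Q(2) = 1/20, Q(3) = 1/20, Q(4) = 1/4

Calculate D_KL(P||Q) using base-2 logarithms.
0.8163 bits

D_KL(P||Q) = Σ P(x) log₂(P(x)/Q(x))

Computing term by term:
  P(1)·log₂(P(1)/Q(1)) = (1/4)·log₂((1/4)/(13/20)) = -0.34463
  P(2)·log₂(P(2)/Q(2)) = (1/4)·log₂((1/4)/(1/20)) = 0.58048
  P(3)·log₂(P(3)/Q(3)) = (1/4)·log₂((1/4)/(1/20)) = 0.58048
  P(4)·log₂(P(4)/Q(4)) = (1/4)·log₂((1/4)/(1/4)) = 0.00000

D_KL(P||Q) = -0.34463 + 0.58048 + 0.58048 + 0.00000 = 0.81633 ≈ 0.8163 bits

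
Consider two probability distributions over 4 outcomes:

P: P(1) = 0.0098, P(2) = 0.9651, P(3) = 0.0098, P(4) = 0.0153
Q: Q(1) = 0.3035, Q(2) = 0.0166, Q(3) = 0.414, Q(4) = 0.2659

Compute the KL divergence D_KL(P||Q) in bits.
5.4924 bits

D_KL(P||Q) = Σ P(x) log₂(P(x)/Q(x))

Computing term by term:
  P(1)·log₂(P(1)/Q(1)) = 0.0098·log₂(0.0098/0.3035) = -0.04854
  P(2)·log₂(P(2)/Q(2)) = 0.9651·log₂(0.9651/0.0166) = 5.65686
  P(3)·log₂(P(3)/Q(3)) = 0.0098·log₂(0.0098/0.414) = -0.05293
  P(4)·log₂(P(4)/Q(4)) = 0.0153·log₂(0.0153/0.2659) = -0.06302

D_KL(P||Q) = -0.04854 + 5.65686 - 0.05293 - 0.06302 = 5.49237 ≈ 5.4924 bits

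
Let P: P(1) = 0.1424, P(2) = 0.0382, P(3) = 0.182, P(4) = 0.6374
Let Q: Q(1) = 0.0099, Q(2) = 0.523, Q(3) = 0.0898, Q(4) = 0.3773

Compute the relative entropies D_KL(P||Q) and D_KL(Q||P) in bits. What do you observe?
D_KL(P||Q) = 1.0712 bits, D_KL(Q||P) = 1.5594 bits. The two directions give different values (D_KL(Q||P) exceeds D_KL(P||Q) by 0.4882 bits): KL divergence is asymmetric.

D_KL(P||Q) = Σ P(x) log₂(P(x)/Q(x))

Computing term by term:
  P(1)·log₂(P(1)/Q(1)) = 0.1424·log₂(0.1424/0.0099) = 0.54772
  P(2)·log₂(P(2)/Q(2)) = 0.0382·log₂(0.0382/0.523) = -0.14421
  P(3)·log₂(P(3)/Q(3)) = 0.182·log₂(0.182/0.0898) = 0.18549
  P(4)·log₂(P(4)/Q(4)) = 0.6374·log₂(0.6374/0.3773) = 0.48218

D_KL(P||Q) = 0.54772 - 0.14421 + 0.18549 + 0.48218 = 1.07118 ≈ 1.0712 bits

D_KL(Q||P) = Σ Q(x) log₂(Q(x)/P(x))

Computing term by term:
  Q(1)·log₂(Q(1)/P(1)) = 0.0099·log₂(0.0099/0.1424) = -0.03808
  Q(2)·log₂(Q(2)/P(2)) = 0.523·log₂(0.523/0.0382) = 1.97441
  Q(3)·log₂(Q(3)/P(3)) = 0.0898·log₂(0.0898/0.182) = -0.09152
  Q(4)·log₂(Q(4)/P(4)) = 0.3773·log₂(0.3773/0.6374) = -0.28542

D_KL(Q||P) = -0.03808 + 1.97441 - 0.09152 - 0.28542 = 1.55939 ≈ 1.5594 bits

These are NOT equal (difference: 0.4882 bits). KL divergence is asymmetric: D_KL(P||Q) ≠ D_KL(Q||P) in general.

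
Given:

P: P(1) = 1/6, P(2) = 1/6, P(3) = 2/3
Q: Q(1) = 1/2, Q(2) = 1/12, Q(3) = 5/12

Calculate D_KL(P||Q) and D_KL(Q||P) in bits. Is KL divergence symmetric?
D_KL(P||Q) = 0.3546 bits, D_KL(Q||P) = 0.4266 bits. No, KL divergence is not symmetric.

D_KL(P||Q) = Σ P(x) log₂(P(x)/Q(x))

Computing term by term:
  P(1)·log₂(P(1)/Q(1)) = (1/6)·log₂((1/6)/(1/2)) = -0.26416
  P(2)·log₂(P(2)/Q(2)) = (1/6)·log₂((1/6)/(1/12)) = 0.16667
  P(3)·log₂(P(3)/Q(3)) = (2/3)·log₂((2/3)/(5/12)) = 0.45205

D_KL(P||Q) = -0.26416 + 0.16667 + 0.45205 = 0.35456 ≈ 0.3546 bits

D_KL(Q||P) = Σ Q(x) log₂(Q(x)/P(x))

Computing term by term:
  Q(1)·log₂(Q(1)/P(1)) = (1/2)·log₂((1/2)/(1/6)) = 0.79248
  Q(2)·log₂(Q(2)/P(2)) = (1/12)·log₂((1/12)/(1/6)) = -0.08333
  Q(3)·log₂(Q(3)/P(3)) = (5/12)·log₂((5/12)/(2/3)) = -0.28253

D_KL(Q||P) = 0.79248 - 0.08333 - 0.28253 = 0.42662 ≈ 0.4266 bits

These are NOT equal (difference: 0.0720 bits). KL divergence is asymmetric: D_KL(P||Q) ≠ D_KL(Q||P) in general.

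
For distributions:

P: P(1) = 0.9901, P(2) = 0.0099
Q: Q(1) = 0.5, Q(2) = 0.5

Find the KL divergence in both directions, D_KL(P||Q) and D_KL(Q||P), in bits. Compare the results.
D_KL(P||Q) = 0.9199 bits, D_KL(Q||P) = 2.3364 bits. D_KL(Q||P) is larger than D_KL(P||Q) by 1.4165 bits; the two directions differ.

D_KL(P||Q) = Σ P(x) log₂(P(x)/Q(x))

Computing term by term:
  P(1)·log₂(P(1)/Q(1)) = 0.9901·log₂(0.9901/0.5) = 0.97589
  P(2)·log₂(P(2)/Q(2)) = 0.0099·log₂(0.0099/0.5) = -0.05602

D_KL(P||Q) = 0.97589 - 0.05602 = 0.91987 ≈ 0.9199 bits

D_KL(Q||P) = Σ Q(x) log₂(Q(x)/P(x))

Computing term by term:
  Q(1)·log₂(Q(1)/P(1)) = 0.5·log₂(0.5/0.9901) = -0.49282
  Q(2)·log₂(Q(2)/P(2)) = 0.5·log₂(0.5/0.0099) = 2.82918

D_KL(Q||P) = -0.49282 + 2.82918 = 2.33636 ≈ 2.3364 bits

These are NOT equal (difference: 1.4165 bits). KL divergence is asymmetric: D_KL(P||Q) ≠ D_KL(Q||P) in general.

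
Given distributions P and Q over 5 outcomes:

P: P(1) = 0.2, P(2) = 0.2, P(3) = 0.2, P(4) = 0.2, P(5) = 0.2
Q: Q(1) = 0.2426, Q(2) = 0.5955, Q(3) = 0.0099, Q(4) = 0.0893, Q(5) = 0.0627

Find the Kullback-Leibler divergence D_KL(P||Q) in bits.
1.0641 bits

D_KL(P||Q) = Σ P(x) log₂(P(x)/Q(x))

Computing term by term:
  P(1)·log₂(P(1)/Q(1)) = 0.2·log₂(0.2/0.2426) = -0.05572
  P(2)·log₂(P(2)/Q(2)) = 0.2·log₂(0.2/0.5955) = -0.31482
  P(3)·log₂(P(3)/Q(3)) = 0.2·log₂(0.2/0.0099) = 0.86729
  P(4)·log₂(P(4)/Q(4)) = 0.2·log₂(0.2/0.0893) = 0.23265
  P(5)·log₂(P(5)/Q(5)) = 0.2·log₂(0.2/0.0627) = 0.33469

D_KL(P||Q) = -0.05572 - 0.31482 + 0.86729 + 0.23265 + 0.33469 = 1.06409 ≈ 1.0641 bits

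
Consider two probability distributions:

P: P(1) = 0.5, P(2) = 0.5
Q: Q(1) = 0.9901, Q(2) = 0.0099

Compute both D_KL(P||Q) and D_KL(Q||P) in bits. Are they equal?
D_KL(P||Q) = 2.3364 bits, D_KL(Q||P) = 0.9199 bits. No, they are not equal.

D_KL(P||Q) = Σ P(x) log₂(P(x)/Q(x))

Computing term by term:
  P(1)·log₂(P(1)/Q(1)) = 0.5·log₂(0.5/0.9901) = -0.49282
  P(2)·log₂(P(2)/Q(2)) = 0.5·log₂(0.5/0.0099) = 2.82918

D_KL(P||Q) = -0.49282 + 2.82918 = 2.33636 ≈ 2.3364 bits

D_KL(Q||P) = Σ Q(x) log₂(Q(x)/P(x))

Computing term by term:
  Q(1)·log₂(Q(1)/P(1)) = 0.9901·log₂(0.9901/0.5) = 0.97589
  Q(2)·log₂(Q(2)/P(2)) = 0.0099·log₂(0.0099/0.5) = -0.05602

D_KL(Q||P) = 0.97589 - 0.05602 = 0.91987 ≈ 0.9199 bits

These are NOT equal (difference: 1.4165 bits). KL divergence is asymmetric: D_KL(P||Q) ≠ D_KL(Q||P) in general.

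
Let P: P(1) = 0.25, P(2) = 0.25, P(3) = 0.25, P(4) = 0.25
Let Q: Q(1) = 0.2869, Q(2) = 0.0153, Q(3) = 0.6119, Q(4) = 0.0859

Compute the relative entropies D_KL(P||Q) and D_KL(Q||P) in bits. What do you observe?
D_KL(P||Q) = 1.0204 bits, D_KL(Q||P) = 0.6531 bits. The two directions give different values (D_KL(P||Q) exceeds D_KL(Q||P) by 0.3673 bits): KL divergence is asymmetric.

D_KL(P||Q) = Σ P(x) log₂(P(x)/Q(x))

Computing term by term:
  P(1)·log₂(P(1)/Q(1)) = 0.25·log₂(0.25/0.2869) = -0.04965
  P(2)·log₂(P(2)/Q(2)) = 0.25·log₂(0.25/0.0153) = 1.00758
  P(3)·log₂(P(3)/Q(3)) = 0.25·log₂(0.25/0.6119) = -0.32284
  P(4)·log₂(P(4)/Q(4)) = 0.25·log₂(0.25/0.0859) = 0.38530

D_KL(P||Q) = -0.04965 + 1.00758 - 0.32284 + 0.38530 = 1.02039 ≈ 1.0204 bits

D_KL(Q||P) = Σ Q(x) log₂(Q(x)/P(x))

Computing term by term:
  Q(1)·log₂(Q(1)/P(1)) = 0.2869·log₂(0.2869/0.25) = 0.05698
  Q(2)·log₂(Q(2)/P(2)) = 0.0153·log₂(0.0153/0.25) = -0.06166
  Q(3)·log₂(Q(3)/P(3)) = 0.6119·log₂(0.6119/0.25) = 0.79019
  Q(4)·log₂(Q(4)/P(4)) = 0.0859·log₂(0.0859/0.25) = -0.13239

D_KL(Q||P) = 0.05698 - 0.06166 + 0.79019 - 0.13239 = 0.65312 ≈ 0.6531 bits

These are NOT equal (difference: 0.3673 bits). KL divergence is asymmetric: D_KL(P||Q) ≠ D_KL(Q||P) in general.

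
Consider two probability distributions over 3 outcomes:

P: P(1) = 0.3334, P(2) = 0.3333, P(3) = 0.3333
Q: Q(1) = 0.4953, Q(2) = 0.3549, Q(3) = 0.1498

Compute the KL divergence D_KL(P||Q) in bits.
0.1640 bits

D_KL(P||Q) = Σ P(x) log₂(P(x)/Q(x))

Computing term by term:
  P(1)·log₂(P(1)/Q(1)) = 0.3334·log₂(0.3334/0.4953) = -0.19039
  P(2)·log₂(P(2)/Q(2)) = 0.3333·log₂(0.3333/0.3549) = -0.03019
  P(3)·log₂(P(3)/Q(3)) = 0.3333·log₂(0.3333/0.1498) = 0.38456

D_KL(P||Q) = -0.19039 - 0.03019 + 0.38456 = 0.16398 ≈ 0.1640 bits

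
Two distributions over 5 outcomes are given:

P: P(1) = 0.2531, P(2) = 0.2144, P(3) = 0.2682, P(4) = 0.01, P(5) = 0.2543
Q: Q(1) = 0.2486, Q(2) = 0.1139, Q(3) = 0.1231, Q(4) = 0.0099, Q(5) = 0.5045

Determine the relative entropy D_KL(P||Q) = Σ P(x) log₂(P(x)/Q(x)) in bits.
0.2523 bits

D_KL(P||Q) = Σ P(x) log₂(P(x)/Q(x))

Computing term by term:
  P(1)·log₂(P(1)/Q(1)) = 0.2531·log₂(0.2531/0.2486) = 0.00655
  P(2)·log₂(P(2)/Q(2)) = 0.2144·log₂(0.2144/0.1139) = 0.19565
  P(3)·log₂(P(3)/Q(3)) = 0.2682·log₂(0.2682/0.1231) = 0.30132
  P(4)·log₂(P(4)/Q(4)) = 0.01·log₂(0.01/0.0099) = 0.00014
  P(5)·log₂(P(5)/Q(5)) = 0.2543·log₂(0.2543/0.5045) = -0.25133

D_KL(P||Q) = 0.00655 + 0.19565 + 0.30132 + 0.00014 - 0.25133 = 0.25233 ≈ 0.2523 bits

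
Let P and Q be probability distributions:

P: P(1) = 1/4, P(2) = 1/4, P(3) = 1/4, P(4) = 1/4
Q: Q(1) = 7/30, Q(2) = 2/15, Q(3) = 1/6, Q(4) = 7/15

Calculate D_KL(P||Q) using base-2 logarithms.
0.1727 bits

D_KL(P||Q) = Σ P(x) log₂(P(x)/Q(x))

Computing term by term:
  P(1)·log₂(P(1)/Q(1)) = (1/4)·log₂((1/4)/(7/30)) = 0.02488
  P(2)·log₂(P(2)/Q(2)) = (1/4)·log₂((1/4)/(2/15)) = 0.22672
  P(3)·log₂(P(3)/Q(3)) = (1/4)·log₂((1/4)/(1/6)) = 0.14624
  P(4)·log₂(P(4)/Q(4)) = (1/4)·log₂((1/4)/(7/15)) = -0.22512

D_KL(P||Q) = 0.02488 + 0.22672 + 0.14624 - 0.22512 = 0.17272 ≈ 0.1727 bits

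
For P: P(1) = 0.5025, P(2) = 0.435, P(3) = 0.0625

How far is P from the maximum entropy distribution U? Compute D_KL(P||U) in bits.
0.3137 bits

U(i) = 1/3 for all i

D_KL(P||U) = Σ P(x) log₂(P(x) / (1/3))
           = Σ P(x) log₂(P(x)) + log₂(3)
           = log₂(3) - H(P)

H(P) = -Σ P(x) log₂(P(x)):
  -P(1)·log₂(P(1)) = -(0.5025)·log₂(0.5025) = 0.49888
  -P(2)·log₂(P(2)) = -(0.435)·log₂(0.435) = 0.52240
  -P(3)·log₂(P(3)) = -(0.0625)·log₂(0.0625) = 0.25000
H(P) = 0.49888 + 0.52240 + 0.25000 = 1.27128 bits

log₂(3) = 1.58496 bits

D_KL(P||U) = 1.58496 - 1.27128 = 0.31368 ≈ 0.3137 bits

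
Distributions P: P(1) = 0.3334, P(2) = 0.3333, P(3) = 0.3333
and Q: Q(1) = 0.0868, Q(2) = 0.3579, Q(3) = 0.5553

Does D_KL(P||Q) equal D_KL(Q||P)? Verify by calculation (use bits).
D_KL(P||Q) = 0.3676 bits, D_KL(Q||P) = 0.2772 bits. No — D_KL(P||Q) ≠ D_KL(Q||P) for this pair.

D_KL(P||Q) = Σ P(x) log₂(P(x)/Q(x))

Computing term by term:
  P(1)·log₂(P(1)/Q(1)) = 0.3334·log₂(0.3334/0.0868) = 0.64729
  P(2)·log₂(P(2)/Q(2)) = 0.3333·log₂(0.3333/0.3579) = -0.03424
  P(3)·log₂(P(3)/Q(3)) = 0.3333·log₂(0.3333/0.5553) = -0.24546

D_KL(P||Q) = 0.64729 - 0.03424 - 0.24546 = 0.36759 ≈ 0.3676 bits

D_KL(Q||P) = Σ Q(x) log₂(Q(x)/P(x))

Computing term by term:
  Q(1)·log₂(Q(1)/P(1)) = 0.0868·log₂(0.0868/0.3334) = -0.16852
  Q(2)·log₂(Q(2)/P(2)) = 0.3579·log₂(0.3579/0.3333) = 0.03677
  Q(3)·log₂(Q(3)/P(3)) = 0.5553·log₂(0.5553/0.3333) = 0.40895

D_KL(Q||P) = -0.16852 + 0.03677 + 0.40895 = 0.27720 ≈ 0.2772 bits

These are NOT equal (difference: 0.0904 bits). KL divergence is asymmetric: D_KL(P||Q) ≠ D_KL(Q||P) in general.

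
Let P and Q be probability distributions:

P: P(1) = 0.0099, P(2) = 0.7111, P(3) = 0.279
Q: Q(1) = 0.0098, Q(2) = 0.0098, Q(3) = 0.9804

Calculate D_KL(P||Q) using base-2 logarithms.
3.8897 bits

D_KL(P||Q) = Σ P(x) log₂(P(x)/Q(x))

Computing term by term:
  P(1)·log₂(P(1)/Q(1)) = 0.0099·log₂(0.0099/0.0098) = 0.00015
  P(2)·log₂(P(2)/Q(2)) = 0.7111·log₂(0.7111/0.0098) = 4.39540
  P(3)·log₂(P(3)/Q(3)) = 0.279·log₂(0.279/0.9804) = -0.50586

D_KL(P||Q) = 0.00015 + 4.39540 - 0.50586 = 3.88969 ≈ 3.8897 bits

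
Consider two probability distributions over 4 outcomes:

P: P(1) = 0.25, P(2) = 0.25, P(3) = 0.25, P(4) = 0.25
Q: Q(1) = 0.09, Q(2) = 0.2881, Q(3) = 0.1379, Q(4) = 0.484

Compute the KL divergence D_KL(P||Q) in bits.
0.2936 bits

D_KL(P||Q) = Σ P(x) log₂(P(x)/Q(x))

Computing term by term:
  P(1)·log₂(P(1)/Q(1)) = 0.25·log₂(0.25/0.09) = 0.36848
  P(2)·log₂(P(2)/Q(2)) = 0.25·log₂(0.25/0.2881) = -0.05116
  P(3)·log₂(P(3)/Q(3)) = 0.25·log₂(0.25/0.1379) = 0.21458
  P(4)·log₂(P(4)/Q(4)) = 0.25·log₂(0.25/0.484) = -0.23827

D_KL(P||Q) = 0.36848 - 0.05116 + 0.21458 - 0.23827 = 0.29363 ≈ 0.2936 bits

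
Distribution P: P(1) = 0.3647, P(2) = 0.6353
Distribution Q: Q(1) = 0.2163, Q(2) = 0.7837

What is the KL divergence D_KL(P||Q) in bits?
0.0825 bits

D_KL(P||Q) = Σ P(x) log₂(P(x)/Q(x))

Computing term by term:
  P(1)·log₂(P(1)/Q(1)) = 0.3647·log₂(0.3647/0.2163) = 0.27487
  P(2)·log₂(P(2)/Q(2)) = 0.6353·log₂(0.6353/0.7837) = -0.19241

D_KL(P||Q) = 0.27487 - 0.19241 = 0.08246 ≈ 0.0825 bits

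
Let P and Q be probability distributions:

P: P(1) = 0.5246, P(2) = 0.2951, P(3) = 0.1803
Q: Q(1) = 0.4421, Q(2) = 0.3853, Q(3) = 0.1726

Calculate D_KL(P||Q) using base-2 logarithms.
0.0273 bits

D_KL(P||Q) = Σ P(x) log₂(P(x)/Q(x))

Computing term by term:
  P(1)·log₂(P(1)/Q(1)) = 0.5246·log₂(0.5246/0.4421) = 0.12949
  P(2)·log₂(P(2)/Q(2)) = 0.2951·log₂(0.2951/0.3853) = -0.11355
  P(3)·log₂(P(3)/Q(3)) = 0.1803·log₂(0.1803/0.1726) = 0.01135

D_KL(P||Q) = 0.12949 - 0.11355 + 0.01135 = 0.02729 ≈ 0.0273 bits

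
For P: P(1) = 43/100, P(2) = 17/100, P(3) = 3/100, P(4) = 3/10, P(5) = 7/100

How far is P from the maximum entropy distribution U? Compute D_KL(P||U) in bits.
0.4224 bits

U(i) = 1/5 for all i

D_KL(P||U) = Σ P(x) log₂(P(x) / (1/5))
           = Σ P(x) log₂(P(x)) + log₂(5)
           = log₂(5) - H(P)

H(P) = -Σ P(x) log₂(P(x)):
  -P(1)·log₂(P(1)) = -(43/100)·log₂(43/100) = 0.52356
  -P(2)·log₂(P(2)) = -(17/100)·log₂(17/100) = 0.43459
  -P(3)·log₂(P(3)) = -(3/100)·log₂(3/100) = 0.15177
  -P(4)·log₂(P(4)) = -(3/10)·log₂(3/10) = 0.52109
  -P(5)·log₂(P(5)) = -(7/100)·log₂(7/100) = 0.26856
H(P) = 0.52356 + 0.43459 + 0.15177 + 0.52109 + 0.26856 = 1.89957 bits

log₂(5) = 2.32193 bits

D_KL(P||U) = 2.32193 - 1.89957 = 0.42236 ≈ 0.4224 bits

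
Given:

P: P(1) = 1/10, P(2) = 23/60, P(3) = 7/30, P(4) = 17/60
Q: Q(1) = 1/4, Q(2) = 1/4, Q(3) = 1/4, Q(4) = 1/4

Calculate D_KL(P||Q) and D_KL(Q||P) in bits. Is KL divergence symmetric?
D_KL(P||Q) = 0.1321 bits, D_KL(Q||P) = 0.1561 bits. No, KL divergence is not symmetric.

D_KL(P||Q) = Σ P(x) log₂(P(x)/Q(x))

Computing term by term:
  P(1)·log₂(P(1)/Q(1)) = (1/10)·log₂((1/10)/(1/4)) = -0.13219
  P(2)·log₂(P(2)/Q(2)) = (23/60)·log₂((23/60)/(1/4)) = 0.23639
  P(3)·log₂(P(3)/Q(3)) = (7/30)·log₂((7/30)/(1/4)) = -0.02322
  P(4)·log₂(P(4)/Q(4)) = (17/60)·log₂((17/60)/(1/4)) = 0.05116

D_KL(P||Q) = -0.13219 + 0.23639 - 0.02322 + 0.05116 = 0.13214 ≈ 0.1321 bits

D_KL(Q||P) = Σ Q(x) log₂(Q(x)/P(x))

Computing term by term:
  Q(1)·log₂(Q(1)/P(1)) = (1/4)·log₂((1/4)/(1/10)) = 0.33048
  Q(2)·log₂(Q(2)/P(2)) = (1/4)·log₂((1/4)/(23/60)) = -0.15417
  Q(3)·log₂(Q(3)/P(3)) = (1/4)·log₂((1/4)/(7/30)) = 0.02488
  Q(4)·log₂(Q(4)/P(4)) = (1/4)·log₂((1/4)/(17/60)) = -0.04514

D_KL(Q||P) = 0.33048 - 0.15417 + 0.02488 - 0.04514 = 0.15605 ≈ 0.1561 bits

These are NOT equal (difference: 0.0240 bits). KL divergence is asymmetric: D_KL(P||Q) ≠ D_KL(Q||P) in general.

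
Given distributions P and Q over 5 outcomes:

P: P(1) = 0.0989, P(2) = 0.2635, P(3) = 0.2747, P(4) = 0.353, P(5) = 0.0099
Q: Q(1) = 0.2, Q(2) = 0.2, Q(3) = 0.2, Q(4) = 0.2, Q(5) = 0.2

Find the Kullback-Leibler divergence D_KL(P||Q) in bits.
0.3765 bits

D_KL(P||Q) = Σ P(x) log₂(P(x)/Q(x))

Computing term by term:
  P(1)·log₂(P(1)/Q(1)) = 0.0989·log₂(0.0989/0.2) = -0.10048
  P(2)·log₂(P(2)/Q(2)) = 0.2635·log₂(0.2635/0.2) = 0.10482
  P(3)·log₂(P(3)/Q(3)) = 0.2747·log₂(0.2747/0.2) = 0.12577
  P(4)·log₂(P(4)/Q(4)) = 0.353·log₂(0.353/0.2) = 0.28934
  P(5)·log₂(P(5)/Q(5)) = 0.0099·log₂(0.0099/0.2) = -0.04293

D_KL(P||Q) = -0.10048 + 0.10482 + 0.12577 + 0.28934 - 0.04293 = 0.37652 ≈ 0.3765 bits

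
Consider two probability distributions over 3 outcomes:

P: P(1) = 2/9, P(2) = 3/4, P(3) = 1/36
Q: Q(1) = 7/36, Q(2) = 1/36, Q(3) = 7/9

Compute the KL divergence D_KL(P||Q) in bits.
3.4754 bits

D_KL(P||Q) = Σ P(x) log₂(P(x)/Q(x))

Computing term by term:
  P(1)·log₂(P(1)/Q(1)) = (2/9)·log₂((2/9)/(7/36)) = 0.04281
  P(2)·log₂(P(2)/Q(2)) = (3/4)·log₂((3/4)/(1/36)) = 3.56617
  P(3)·log₂(P(3)/Q(3)) = (1/36)·log₂((1/36)/(7/9)) = -0.13354

D_KL(P||Q) = 0.04281 + 3.56617 - 0.13354 = 3.47544 ≈ 3.4754 bits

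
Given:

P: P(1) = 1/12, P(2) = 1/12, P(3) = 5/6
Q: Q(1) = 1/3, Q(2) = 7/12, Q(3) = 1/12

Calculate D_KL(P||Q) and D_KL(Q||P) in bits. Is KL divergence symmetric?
D_KL(P||Q) = 2.3677 bits, D_KL(Q||P) = 2.0275 bits. No, KL divergence is not symmetric.

D_KL(P||Q) = Σ P(x) log₂(P(x)/Q(x))

Computing term by term:
  P(1)·log₂(P(1)/Q(1)) = (1/12)·log₂((1/12)/(1/3)) = -0.16667
  P(2)·log₂(P(2)/Q(2)) = (1/12)·log₂((1/12)/(7/12)) = -0.23395
  P(3)·log₂(P(3)/Q(3)) = (5/6)·log₂((5/6)/(1/12)) = 2.76827

D_KL(P||Q) = -0.16667 - 0.23395 + 2.76827 = 2.36765 ≈ 2.3677 bits

D_KL(Q||P) = Σ Q(x) log₂(Q(x)/P(x))

Computing term by term:
  Q(1)·log₂(Q(1)/P(1)) = (1/3)·log₂((1/3)/(1/12)) = 0.66667
  Q(2)·log₂(Q(2)/P(2)) = (7/12)·log₂((7/12)/(1/12)) = 1.63762
  Q(3)·log₂(Q(3)/P(3)) = (1/12)·log₂((1/12)/(5/6)) = -0.27683

D_KL(Q||P) = 0.66667 + 1.63762 - 0.27683 = 2.02746 ≈ 2.0275 bits

These are NOT equal (difference: 0.3402 bits). KL divergence is asymmetric: D_KL(P||Q) ≠ D_KL(Q||P) in general.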